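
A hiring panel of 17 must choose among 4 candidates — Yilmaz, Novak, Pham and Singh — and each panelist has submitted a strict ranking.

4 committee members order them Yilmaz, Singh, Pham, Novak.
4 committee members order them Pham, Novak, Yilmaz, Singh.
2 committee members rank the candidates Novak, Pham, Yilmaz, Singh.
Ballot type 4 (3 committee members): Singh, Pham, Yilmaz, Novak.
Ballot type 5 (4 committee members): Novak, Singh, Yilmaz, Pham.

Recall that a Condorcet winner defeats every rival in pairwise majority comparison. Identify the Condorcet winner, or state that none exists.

none

Pairwise majorities:
Yilmaz vs Novak: Yilmaz is ranked higher on 4+3 = 7 ballots, Novak on 10. Novak wins 10–7.
Yilmaz vs Pham: 8 to 9, Pham.
Yilmaz vs Singh: 4+4+2 = 10 for Yilmaz, 7 for Singh — Yilmaz by 10–7.
Novak vs Pham: 6 to 11, Pham.
Novak vs Singh: 4+2+4 = 10 for Novak, 7 for Singh — Novak by 10–7.
Pham vs Singh: Pham preferred on 4+2 = 6 ballots; Singh wins 11–6.
Each candidate drops at least one matchup (Yilmaz loses to Novak; Novak loses to Pham; Pham loses to Singh; Singh loses to Yilmaz); the cycle Yilmaz > Singh > Pham > Yilmaz rules out a Condorcet winner.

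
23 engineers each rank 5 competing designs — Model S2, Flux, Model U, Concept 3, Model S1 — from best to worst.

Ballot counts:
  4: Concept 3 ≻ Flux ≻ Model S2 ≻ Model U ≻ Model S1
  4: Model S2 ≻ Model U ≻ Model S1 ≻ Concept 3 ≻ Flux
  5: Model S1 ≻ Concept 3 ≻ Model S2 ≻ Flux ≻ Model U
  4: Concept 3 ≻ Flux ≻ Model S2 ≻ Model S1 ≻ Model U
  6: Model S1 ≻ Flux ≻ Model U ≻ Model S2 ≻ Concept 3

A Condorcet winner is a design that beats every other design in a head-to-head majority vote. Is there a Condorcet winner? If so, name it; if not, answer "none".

Check each pair by majority over 23 ballots:
Model S2–Flux: Flux 14–9.
Model S2 vs Model U: Model S2 preferred on 4+4+5+4 = 17 ballots; Model S2 wins 17–6.
Model S2 vs Concept 3: Model S2 preferred on 4+6 = 10 ballots; Concept 3 wins 13–10.
Model S2 vs Model S1: Model S2, 12–11.
Flux vs Model U: Flux, 19–4.
Flux vs Concept 3: Concept 3 wins 17–6.
Flux vs Model S1: Flux preferred on 4+4 = 8 ballots; Model S1 wins 15–8.
Model U vs Concept 3: Concept 3 wins 13–10.
Model U vs Model S1: Model U preferred on 4+4 = 8 ballots; Model S1 wins 15–8.
Concept 3 vs Model S1: Concept 3 preferred on 4+4 = 8 ballots; Model S1 wins 15–8.
No design is unbeaten: Model S2 loses to Flux; Flux loses to Concept 3; Model U loses to Model S2; Concept 3 loses to Model S1; Model S1 loses to Model S2. In particular Model S2 > Model S1 > Flux > Model S2 is a majority cycle — no Condorcet winner exists.

none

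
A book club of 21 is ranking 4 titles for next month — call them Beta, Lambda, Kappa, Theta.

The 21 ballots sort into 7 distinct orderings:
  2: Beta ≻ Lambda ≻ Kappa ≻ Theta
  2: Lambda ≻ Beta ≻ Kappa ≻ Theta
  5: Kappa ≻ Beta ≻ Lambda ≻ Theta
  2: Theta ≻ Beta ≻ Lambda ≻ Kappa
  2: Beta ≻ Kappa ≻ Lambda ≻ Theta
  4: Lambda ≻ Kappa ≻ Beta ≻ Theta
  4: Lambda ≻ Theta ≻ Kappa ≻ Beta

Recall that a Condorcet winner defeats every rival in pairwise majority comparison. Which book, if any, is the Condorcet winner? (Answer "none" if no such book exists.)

none

Head-to-head results (21 members):
Beta vs Lambda: 2+5+2+2 = 11 for Beta, 10 for Lambda — Beta by 11–10.
Beta vs Kappa: Beta preferred on 2+2+2+2 = 8 ballots; Kappa wins 13–8.
Beta vs Theta: 2+2+5+2+4 = 15 for Beta, 6 for Theta — Beta by 15–6.
Lambda vs Kappa: Lambda is ranked higher on 2+2+2+4+4 = 14 ballots, Kappa on 7. Lambda wins 14–7.
Lambda vs Theta: 2+2+5+2+4+4 = 19 for Lambda, 2 for Theta — Lambda by 19–2.
Kappa vs Theta: 2+2+5+2+4 = 15 for Kappa, 6 for Theta — Kappa by 15–6.
Each book drops at least one matchup (Beta loses to Kappa; Lambda loses to Beta; Kappa loses to Lambda; Theta loses to Beta); the cycle Beta > Lambda > Kappa > Beta rules out a Condorcet winner.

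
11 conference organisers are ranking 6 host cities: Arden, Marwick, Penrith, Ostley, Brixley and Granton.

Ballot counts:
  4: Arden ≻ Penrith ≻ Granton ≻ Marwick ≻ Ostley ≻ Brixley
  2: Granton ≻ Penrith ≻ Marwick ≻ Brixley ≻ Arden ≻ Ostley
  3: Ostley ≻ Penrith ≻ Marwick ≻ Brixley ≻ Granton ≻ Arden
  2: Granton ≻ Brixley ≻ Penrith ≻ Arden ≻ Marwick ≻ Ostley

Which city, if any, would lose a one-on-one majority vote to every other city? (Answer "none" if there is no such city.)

Pairwise majorities:
Arden vs Marwick: Arden wins 6–5.
Arden vs Penrith: Arden preferred on 4 ballots; Penrith wins 7–4.
Arden–Ostley: Arden 8–3.
Arden vs Brixley: Brixley, 7–4.
Arden vs Granton: Granton wins 7–4.
Marwick vs Penrith: 0 to 11, Penrith.
Marwick vs Ostley: 4+2+2 = 8 for Marwick, 3 for Ostley — Marwick by 8–3.
Marwick vs Brixley: Marwick wins 9–2.
Marwick vs Granton: 3 for Marwick, 8 for Granton — Granton by 8–3.
Penrith vs Ostley: Penrith wins 8–3.
Penrith vs Brixley: 4+2+3 = 9 for Penrith, 2 for Brixley — Penrith by 9–2.
Penrith–Granton: Penrith 7–4.
Ostley vs Brixley: Ostley is ranked higher on 4+3 = 7 ballots, Brixley on 4. Ostley wins 7–4.
Ostley vs Granton: 3 to 8, Granton.
Brixley vs Granton: 3 for Brixley, 8 for Granton — Granton by 8–3.
No city is winless: Arden beats Marwick; Marwick beats Ostley; Penrith beats Arden; Ostley beats Brixley; Brixley beats Arden; Granton beats Arden. There is no Condorcet loser.

none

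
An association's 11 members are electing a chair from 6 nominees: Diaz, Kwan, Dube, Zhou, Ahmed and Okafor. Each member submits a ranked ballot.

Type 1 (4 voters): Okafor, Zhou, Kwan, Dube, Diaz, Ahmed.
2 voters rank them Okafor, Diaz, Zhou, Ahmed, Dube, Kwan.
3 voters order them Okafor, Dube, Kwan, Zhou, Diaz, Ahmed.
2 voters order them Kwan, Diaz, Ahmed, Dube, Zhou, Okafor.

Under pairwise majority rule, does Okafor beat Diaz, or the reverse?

Ballots ranking Okafor above Diaz: 4 + 2 + 3 = 9.
Ballots ranking Diaz above Okafor: 11 − 9 = 2.
Okafor wins the head-to-head 9–2.

Okafor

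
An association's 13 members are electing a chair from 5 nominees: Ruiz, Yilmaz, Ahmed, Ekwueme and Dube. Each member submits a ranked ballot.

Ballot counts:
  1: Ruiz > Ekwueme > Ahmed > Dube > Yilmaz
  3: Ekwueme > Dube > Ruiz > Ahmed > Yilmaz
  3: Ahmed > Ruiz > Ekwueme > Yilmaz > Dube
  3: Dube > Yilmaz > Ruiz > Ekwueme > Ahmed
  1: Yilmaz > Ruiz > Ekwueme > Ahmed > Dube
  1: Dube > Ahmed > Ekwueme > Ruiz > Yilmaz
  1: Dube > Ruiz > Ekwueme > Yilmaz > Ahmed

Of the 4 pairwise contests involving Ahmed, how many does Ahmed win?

1

Ahmed against each rival (13 voters):
Ahmed vs Ruiz: 4 to 9, Ruiz.
Ahmed–Yilmaz: Ahmed 8–5.
Ahmed vs Ekwueme: Ekwueme wins 9–4.
Ahmed–Dube: Dube 8–5.
Ahmed beats Yilmaz; loses to Ruiz, Ekwueme, Dube — 1 pairwise win.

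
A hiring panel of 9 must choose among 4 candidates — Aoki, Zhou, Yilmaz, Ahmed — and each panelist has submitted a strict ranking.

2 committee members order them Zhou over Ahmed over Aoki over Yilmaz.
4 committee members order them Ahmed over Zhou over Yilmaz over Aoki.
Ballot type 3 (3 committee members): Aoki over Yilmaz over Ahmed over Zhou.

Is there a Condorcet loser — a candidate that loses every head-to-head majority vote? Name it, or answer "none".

Yilmaz

Head-to-head results (9 committee members):
Aoki vs Zhou: 3 for Aoki, 6 for Zhou — Zhou by 6–3.
Aoki vs Yilmaz: Aoki wins 5–4.
Aoki vs Ahmed: 3 to 6, Ahmed.
Zhou vs Yilmaz: Zhou wins 6–3.
Zhou vs Ahmed: Ahmed, 7–2.
Yilmaz vs Ahmed: 3 to 6, Ahmed.
Yilmaz loses to every other candidate — it is the Condorcet loser.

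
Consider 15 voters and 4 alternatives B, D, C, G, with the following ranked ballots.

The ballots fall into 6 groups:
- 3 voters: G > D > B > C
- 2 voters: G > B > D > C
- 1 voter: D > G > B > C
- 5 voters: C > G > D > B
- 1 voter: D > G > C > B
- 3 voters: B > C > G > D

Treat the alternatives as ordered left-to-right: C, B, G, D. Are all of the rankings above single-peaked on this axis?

no

Axis positions: C=1, B=2, G=3, D=4.
Group 1 (peak G at position 3): ranking walks positions 3-4-2-1, expanding outward from the peak — single-peaked.
Group 2 (peak G at position 3): ranking walks positions 3-2-4-1, expanding outward from the peak — single-peaked.
Group 3 (peak D at position 4): ranking walks positions 4-3-2-1, expanding outward from the peak — single-peaked.
Group 4: ranking walks positions 1-3-4-2; G is ranked above B even though B lies between G and the peak C on the axis — preferences dip and rise again. Not single-peaked.
Group 5: ranking walks positions 4-3-1-2; C is ranked above B even though B lies between C and the peak D on the axis — preferences dip and rise again. Not single-peaked.
Group 6 (peak B at position 2): ranking walks positions 2-1-3-4, expanding outward from the peak — single-peaked.
Group 4 violates single-peakedness, so the profile is not single-peaked on this axis.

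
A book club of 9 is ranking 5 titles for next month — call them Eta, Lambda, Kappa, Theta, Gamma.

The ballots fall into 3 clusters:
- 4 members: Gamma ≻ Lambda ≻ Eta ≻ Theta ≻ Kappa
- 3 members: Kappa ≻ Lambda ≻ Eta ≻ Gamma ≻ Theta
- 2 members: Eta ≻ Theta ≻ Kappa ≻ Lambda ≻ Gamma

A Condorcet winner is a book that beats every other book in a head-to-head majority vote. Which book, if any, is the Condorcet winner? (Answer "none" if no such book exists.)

none

Head-to-head results (9 members):
Eta vs Lambda: 2 to 7, Lambda.
Eta vs Kappa: 6 to 3, Eta.
Eta vs Theta: 9 to 0, Eta.
Eta vs Gamma: Eta wins 5–4.
Lambda–Kappa: Kappa 5–4.
Lambda–Theta: Lambda 7–2.
Lambda–Gamma: Lambda 5–4.
Kappa vs Theta: Kappa is ranked higher on 3 ballots, Theta on 6. Theta wins 6–3.
Kappa–Gamma: Kappa 5–4.
Theta vs Gamma: Theta preferred on 2 ballots; Gamma wins 7–2.
Every book loses at least once (Eta loses to Lambda; Lambda loses to Kappa; Kappa loses to Eta; Theta loses to Eta; Gamma loses to Eta). The majority relation contains the cycle Eta → Kappa → Lambda → Eta, so there is no Condorcet winner.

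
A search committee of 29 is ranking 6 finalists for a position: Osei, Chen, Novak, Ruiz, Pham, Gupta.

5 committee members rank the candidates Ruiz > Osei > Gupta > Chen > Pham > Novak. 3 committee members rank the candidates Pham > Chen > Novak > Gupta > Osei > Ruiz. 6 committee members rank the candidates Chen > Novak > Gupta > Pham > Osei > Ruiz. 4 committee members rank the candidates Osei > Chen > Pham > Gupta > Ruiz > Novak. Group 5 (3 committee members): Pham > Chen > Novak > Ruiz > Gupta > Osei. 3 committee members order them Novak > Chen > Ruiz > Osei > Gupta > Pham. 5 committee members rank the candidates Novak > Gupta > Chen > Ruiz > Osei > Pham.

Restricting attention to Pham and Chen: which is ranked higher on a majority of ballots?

Ballots ranking Pham above Chen: 3 + 3 = 6.
Ballots ranking Chen above Pham: 29 − 6 = 23.
Chen wins the head-to-head 23–6.

Chen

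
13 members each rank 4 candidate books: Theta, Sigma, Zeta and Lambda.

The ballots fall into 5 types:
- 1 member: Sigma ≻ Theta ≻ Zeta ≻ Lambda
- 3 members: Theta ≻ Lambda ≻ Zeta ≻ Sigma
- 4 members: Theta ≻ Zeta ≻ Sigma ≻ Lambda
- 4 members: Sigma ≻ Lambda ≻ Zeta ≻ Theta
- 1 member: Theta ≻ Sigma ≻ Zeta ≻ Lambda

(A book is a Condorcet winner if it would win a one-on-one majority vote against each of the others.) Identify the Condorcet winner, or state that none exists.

Theta

Head-to-head results (13 members):
Theta vs Sigma: 3+4+1 = 8 for Theta, 5 for Sigma — Theta by 8–5.
Theta–Zeta: Theta 9–4.
Theta vs Lambda: Theta, 9–4.
Sigma vs Zeta: 6 to 7, Zeta.
Sigma vs Lambda: Sigma preferred on 1+4+4+1 = 10 ballots; Sigma wins 10–3.
Zeta vs Lambda: Zeta is ranked higher on 1+4+1 = 6 ballots, Lambda on 7. Lambda wins 7–6.
Theta wins every pairwise contest, so Theta is the Condorcet winner.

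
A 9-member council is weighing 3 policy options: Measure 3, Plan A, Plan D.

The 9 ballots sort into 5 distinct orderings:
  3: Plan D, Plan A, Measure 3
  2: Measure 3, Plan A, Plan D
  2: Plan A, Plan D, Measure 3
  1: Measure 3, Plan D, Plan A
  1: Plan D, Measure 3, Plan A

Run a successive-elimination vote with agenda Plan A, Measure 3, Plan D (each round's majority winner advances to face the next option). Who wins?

Round 1: Plan A vs Measure 3 — 5–4, Plan A advances.
Round 2: Plan A vs Plan D — 4–5, Plan D advances.
Plan D survives the agenda.

Plan D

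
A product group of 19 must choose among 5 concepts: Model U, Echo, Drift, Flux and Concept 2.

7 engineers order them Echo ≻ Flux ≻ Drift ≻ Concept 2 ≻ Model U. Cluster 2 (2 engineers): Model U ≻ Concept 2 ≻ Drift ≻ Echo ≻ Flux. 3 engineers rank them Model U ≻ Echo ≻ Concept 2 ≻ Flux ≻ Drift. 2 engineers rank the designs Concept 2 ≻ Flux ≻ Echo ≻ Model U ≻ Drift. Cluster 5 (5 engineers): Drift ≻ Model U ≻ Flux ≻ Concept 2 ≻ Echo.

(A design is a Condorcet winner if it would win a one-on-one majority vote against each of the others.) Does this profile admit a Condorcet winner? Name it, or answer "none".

Head-to-head results (19 engineers):
Model U vs Echo: 10 to 9, Model U.
Model U vs Drift: 7 to 12, Drift.
Model U vs Flux: Model U wins 10–9.
Model U vs Concept 2: Model U preferred on 2+3+5 = 10 ballots; Model U wins 10–9.
Echo vs Drift: Echo wins 12–7.
Echo vs Flux: 7+2+3 = 12 for Echo, 7 for Flux — Echo by 12–7.
Echo vs Concept 2: Echo wins 10–9.
Drift–Flux: Flux 12–7.
Drift vs Concept 2: 12 to 7, Drift.
Flux vs Concept 2: Flux wins 12–7.
No design is unbeaten: Model U loses to Drift; Echo loses to Model U; Drift loses to Echo; Flux loses to Model U; Concept 2 loses to Model U. In particular Model U → Echo → Drift → Model U is a majority cycle — no Condorcet winner exists.

none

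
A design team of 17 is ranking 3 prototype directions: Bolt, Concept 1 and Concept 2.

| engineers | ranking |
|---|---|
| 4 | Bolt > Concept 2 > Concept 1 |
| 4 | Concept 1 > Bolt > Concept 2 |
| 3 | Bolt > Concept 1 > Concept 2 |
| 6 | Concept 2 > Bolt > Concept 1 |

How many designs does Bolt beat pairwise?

2

Bolt against each rival (17 engineers):
Bolt vs Concept 1: Bolt wins 13–4.
Bolt vs Concept 2: Bolt is ranked higher on 4+4+3 = 11 ballots, Concept 2 on 6. Bolt wins 11–6.
Bolt beats Concept 1, Concept 2 — 2 pairwise wins.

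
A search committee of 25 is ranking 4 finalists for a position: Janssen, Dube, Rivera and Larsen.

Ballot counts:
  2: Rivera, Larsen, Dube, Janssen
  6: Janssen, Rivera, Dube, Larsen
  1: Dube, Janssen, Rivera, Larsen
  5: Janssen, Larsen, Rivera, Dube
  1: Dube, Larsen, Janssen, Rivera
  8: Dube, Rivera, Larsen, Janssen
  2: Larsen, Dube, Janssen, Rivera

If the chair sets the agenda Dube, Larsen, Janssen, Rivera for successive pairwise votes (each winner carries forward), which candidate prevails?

Round 1: Dube vs Larsen — 16–9, Dube advances.
Round 2: Dube vs Janssen — 14–11, Dube advances.
Round 3: Dube vs Rivera — 12–13, Rivera advances.
The agenda winner is Rivera.

Rivera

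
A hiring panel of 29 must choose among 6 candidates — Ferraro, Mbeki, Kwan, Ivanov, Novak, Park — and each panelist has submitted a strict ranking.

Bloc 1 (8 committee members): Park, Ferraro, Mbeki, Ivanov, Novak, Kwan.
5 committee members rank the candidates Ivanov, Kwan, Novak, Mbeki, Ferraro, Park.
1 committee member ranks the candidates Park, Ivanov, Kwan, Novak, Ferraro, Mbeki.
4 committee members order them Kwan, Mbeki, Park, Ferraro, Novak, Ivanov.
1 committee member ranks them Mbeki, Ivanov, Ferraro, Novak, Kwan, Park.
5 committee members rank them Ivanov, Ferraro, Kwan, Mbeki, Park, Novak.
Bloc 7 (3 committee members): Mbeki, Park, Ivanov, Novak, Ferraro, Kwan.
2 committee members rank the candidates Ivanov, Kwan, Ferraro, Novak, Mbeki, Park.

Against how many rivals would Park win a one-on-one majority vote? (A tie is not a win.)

3

Park against each rival (29 committee members):
Park vs Ferraro: Park preferred on 8+1+4+3 = 16 ballots; Park wins 16–13.
Park vs Mbeki: Mbeki wins 20–9.
Park–Kwan: Kwan 17–12.
Park–Ivanov: Park 16–13.
Park–Novak: Park 21–8.
Park beats Ferraro, Ivanov, Novak; loses to Mbeki, Kwan — 3 pairwise wins.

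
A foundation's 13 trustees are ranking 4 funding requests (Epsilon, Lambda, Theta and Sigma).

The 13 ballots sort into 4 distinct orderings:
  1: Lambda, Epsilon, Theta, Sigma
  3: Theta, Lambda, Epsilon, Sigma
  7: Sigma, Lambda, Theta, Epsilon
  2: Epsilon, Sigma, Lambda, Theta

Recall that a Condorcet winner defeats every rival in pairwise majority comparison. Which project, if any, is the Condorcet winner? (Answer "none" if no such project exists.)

Pairwise majorities:
Epsilon–Lambda: Lambda 11–2.
Epsilon–Theta: Theta 10–3.
Epsilon vs Sigma: Sigma wins 7–6.
Lambda–Theta: Lambda 10–3.
Lambda vs Sigma: Sigma, 9–4.
Theta vs Sigma: Sigma, 9–4.
Sigma beats each of Epsilon, Lambda, Theta — Sigma is the Condorcet winner.

Sigma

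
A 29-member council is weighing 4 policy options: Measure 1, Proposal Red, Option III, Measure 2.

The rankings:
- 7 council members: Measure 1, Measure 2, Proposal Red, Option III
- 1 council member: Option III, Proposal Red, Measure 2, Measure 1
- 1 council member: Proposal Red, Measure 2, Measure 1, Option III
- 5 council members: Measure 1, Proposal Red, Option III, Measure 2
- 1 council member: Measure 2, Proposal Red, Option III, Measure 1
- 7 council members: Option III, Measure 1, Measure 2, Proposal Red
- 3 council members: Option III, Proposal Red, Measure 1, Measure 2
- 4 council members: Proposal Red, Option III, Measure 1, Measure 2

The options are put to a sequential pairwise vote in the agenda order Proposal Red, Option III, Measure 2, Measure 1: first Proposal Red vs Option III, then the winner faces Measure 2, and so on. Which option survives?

Measure 1

Round 1: Proposal Red vs Option III — 18–11, Proposal Red advances.
Round 2: Proposal Red vs Measure 2 — 14–15, Measure 2 advances.
Round 3: Measure 2 vs Measure 1 — 3–26, Measure 1 advances.
Measure 1 survives the agenda.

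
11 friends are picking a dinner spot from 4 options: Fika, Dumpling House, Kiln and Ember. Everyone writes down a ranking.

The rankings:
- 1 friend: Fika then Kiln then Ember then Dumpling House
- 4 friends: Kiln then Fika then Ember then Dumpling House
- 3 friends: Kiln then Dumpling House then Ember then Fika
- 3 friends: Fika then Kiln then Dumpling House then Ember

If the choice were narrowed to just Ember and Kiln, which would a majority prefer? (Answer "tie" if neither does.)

Kiln

No ballot ranks Ember above Kiln: 0.
Ballots ranking Kiln above Ember: 11 − 0 = 11.
Kiln wins the head-to-head 11–0.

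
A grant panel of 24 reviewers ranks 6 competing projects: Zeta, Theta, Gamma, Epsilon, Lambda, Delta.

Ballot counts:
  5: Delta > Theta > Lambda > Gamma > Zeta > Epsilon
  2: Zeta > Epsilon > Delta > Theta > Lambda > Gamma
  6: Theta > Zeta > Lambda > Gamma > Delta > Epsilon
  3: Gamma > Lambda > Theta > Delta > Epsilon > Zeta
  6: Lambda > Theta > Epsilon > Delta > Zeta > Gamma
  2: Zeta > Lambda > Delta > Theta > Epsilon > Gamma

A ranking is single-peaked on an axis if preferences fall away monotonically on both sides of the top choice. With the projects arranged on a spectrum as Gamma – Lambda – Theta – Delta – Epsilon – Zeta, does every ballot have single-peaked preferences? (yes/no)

Axis positions: Gamma=1, Lambda=2, Theta=3, Delta=4, Epsilon=5, Zeta=6.
Type 1: ranking walks positions 4-3-2-1-6-5; Zeta is ranked above Epsilon even though Epsilon lies between Zeta and the peak Delta on the axis — preferences dip and rise again. Not single-peaked.
Type 2 (peak Zeta at position 6): ranking walks positions 6-5-4-3-2-1, expanding outward from the peak — single-peaked.
Type 3: ranking walks positions 3-6-2-1-4-5; Zeta is ranked above Delta even though Delta lies between Zeta and the peak Theta on the axis — preferences dip and rise again. Not single-peaked.
Type 4 (peak Gamma at position 1): ranking walks positions 1-2-3-4-5-6, expanding outward from the peak — single-peaked.
Type 5: ranking walks positions 2-3-5-4-6-1; Epsilon is ranked above Delta even though Delta lies between Epsilon and the peak Lambda on the axis — preferences dip and rise again. Not single-peaked.
Type 6: ranking walks positions 6-2-4-3-5-1; Lambda is ranked above Epsilon even though Epsilon lies between Lambda and the peak Zeta on the axis — preferences dip and rise again. Not single-peaked.
Type 1 violates single-peakedness, so the profile is not single-peaked on this axis.

no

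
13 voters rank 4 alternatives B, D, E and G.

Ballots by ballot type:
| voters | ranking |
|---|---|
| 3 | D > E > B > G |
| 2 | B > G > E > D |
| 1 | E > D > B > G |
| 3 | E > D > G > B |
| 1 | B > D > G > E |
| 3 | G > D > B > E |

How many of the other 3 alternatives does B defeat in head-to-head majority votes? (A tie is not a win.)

B against each rival (13 voters):
B–D: D 10–3.
B vs E: B preferred on 2+1+3 = 6 ballots; E wins 7–6.
B vs G: B, 7–6.
B beats G; loses to D, E — 1 pairwise win.

1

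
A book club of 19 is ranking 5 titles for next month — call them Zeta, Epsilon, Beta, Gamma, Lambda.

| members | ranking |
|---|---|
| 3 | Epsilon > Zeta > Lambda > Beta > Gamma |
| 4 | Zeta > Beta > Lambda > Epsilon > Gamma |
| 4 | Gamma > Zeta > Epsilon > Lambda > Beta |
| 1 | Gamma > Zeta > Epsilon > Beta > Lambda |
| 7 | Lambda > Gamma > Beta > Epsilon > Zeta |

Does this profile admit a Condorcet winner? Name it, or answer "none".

Check each pair by majority over 19 ballots:
Zeta vs Epsilon: Zeta preferred on 4+4+1 = 9 ballots; Epsilon wins 10–9.
Zeta vs Beta: 3+4+4+1 = 12 for Zeta, 7 for Beta — Zeta by 12–7.
Zeta vs Gamma: 3+4 = 7 for Zeta, 12 for Gamma — Gamma by 12–7.
Zeta vs Lambda: 12 to 7, Zeta.
Epsilon vs Beta: 3+4+1 = 8 for Epsilon, 11 for Beta — Beta by 11–8.
Epsilon vs Gamma: Epsilon is ranked higher on 3+4 = 7 ballots, Gamma on 12. Gamma wins 12–7.
Epsilon vs Lambda: 3+4+1 = 8 for Epsilon, 11 for Lambda — Lambda by 11–8.
Beta vs Gamma: Beta preferred on 3+4 = 7 ballots; Gamma wins 12–7.
Beta vs Lambda: Beta preferred on 4+1 = 5 ballots; Lambda wins 14–5.
Gamma vs Lambda: 4+1 = 5 for Gamma, 14 for Lambda — Lambda by 14–5.
Every book loses at least once (Zeta loses to Epsilon; Epsilon loses to Beta; Beta loses to Zeta; Gamma loses to Lambda; Lambda loses to Zeta). The majority relation contains the cycle Zeta → Beta → Epsilon → Zeta, so there is no Condorcet winner.

none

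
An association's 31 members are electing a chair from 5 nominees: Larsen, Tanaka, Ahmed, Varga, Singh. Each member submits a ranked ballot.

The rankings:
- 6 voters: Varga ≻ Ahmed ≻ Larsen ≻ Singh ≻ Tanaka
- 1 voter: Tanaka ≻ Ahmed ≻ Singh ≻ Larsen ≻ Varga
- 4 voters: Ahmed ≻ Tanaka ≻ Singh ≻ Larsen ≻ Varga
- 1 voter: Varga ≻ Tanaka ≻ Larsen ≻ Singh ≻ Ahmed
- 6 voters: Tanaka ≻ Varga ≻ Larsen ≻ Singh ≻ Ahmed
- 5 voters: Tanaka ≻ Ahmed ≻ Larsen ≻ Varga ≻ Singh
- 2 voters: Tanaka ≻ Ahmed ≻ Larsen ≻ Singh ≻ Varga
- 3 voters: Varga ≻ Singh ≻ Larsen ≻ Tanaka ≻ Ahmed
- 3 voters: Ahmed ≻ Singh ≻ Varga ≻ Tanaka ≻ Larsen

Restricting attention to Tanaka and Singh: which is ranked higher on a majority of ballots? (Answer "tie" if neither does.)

Ballots ranking Tanaka above Singh: 1 + 4 + 1 + 6 + 5 + 2 = 19.
Ballots ranking Singh above Tanaka: 31 − 19 = 12.
Tanaka wins the head-to-head 19–12.

Tanaka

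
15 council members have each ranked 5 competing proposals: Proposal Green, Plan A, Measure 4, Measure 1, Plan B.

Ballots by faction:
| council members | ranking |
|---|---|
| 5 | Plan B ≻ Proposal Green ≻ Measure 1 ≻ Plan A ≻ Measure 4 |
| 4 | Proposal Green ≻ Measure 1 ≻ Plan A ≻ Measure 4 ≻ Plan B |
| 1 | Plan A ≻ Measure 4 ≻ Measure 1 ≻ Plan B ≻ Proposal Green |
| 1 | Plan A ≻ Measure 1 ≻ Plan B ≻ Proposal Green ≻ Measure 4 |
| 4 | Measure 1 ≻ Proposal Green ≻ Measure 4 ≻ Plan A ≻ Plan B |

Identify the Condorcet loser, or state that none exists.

Plan B

Head-to-head results (15 council members):
Proposal Green vs Plan A: Proposal Green is ranked higher on 5+4+4 = 13 ballots, Plan A on 2. Proposal Green wins 13–2.
Proposal Green vs Measure 4: Proposal Green preferred on 5+4+1+4 = 14 ballots; Proposal Green wins 14–1.
Proposal Green vs Measure 1: Proposal Green is ranked higher on 5+4 = 9 ballots, Measure 1 on 6. Proposal Green wins 9–6.
Proposal Green vs Plan B: Proposal Green preferred on 4+4 = 8 ballots; Proposal Green wins 8–7.
Plan A vs Measure 4: 11 to 4, Plan A.
Plan A vs Measure 1: 2 to 13, Measure 1.
Plan A vs Plan B: Plan A, 10–5.
Measure 4–Measure 1: Measure 1 14–1.
Measure 4 vs Plan B: Measure 4, 9–6.
Measure 1 vs Plan B: Measure 1 wins 10–5.
Only Plan B has no wins; Plan B is the Condorcet loser.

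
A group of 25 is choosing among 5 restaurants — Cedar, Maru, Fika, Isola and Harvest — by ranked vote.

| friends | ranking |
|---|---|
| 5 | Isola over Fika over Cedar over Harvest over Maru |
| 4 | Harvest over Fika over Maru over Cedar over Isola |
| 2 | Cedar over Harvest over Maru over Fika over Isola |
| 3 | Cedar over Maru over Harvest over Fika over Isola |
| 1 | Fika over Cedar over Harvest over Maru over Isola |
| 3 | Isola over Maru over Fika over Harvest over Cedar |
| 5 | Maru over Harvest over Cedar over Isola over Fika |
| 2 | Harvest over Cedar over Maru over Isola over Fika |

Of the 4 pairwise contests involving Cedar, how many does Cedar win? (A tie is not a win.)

2

Cedar against each rival (25 friends):
Cedar vs Maru: Cedar, 13–12.
Cedar–Fika: Fika 13–12.
Cedar vs Isola: Cedar wins 17–8.
Cedar–Harvest: Harvest 14–11.
Cedar beats Maru, Isola; loses to Fika, Harvest — 2 pairwise wins.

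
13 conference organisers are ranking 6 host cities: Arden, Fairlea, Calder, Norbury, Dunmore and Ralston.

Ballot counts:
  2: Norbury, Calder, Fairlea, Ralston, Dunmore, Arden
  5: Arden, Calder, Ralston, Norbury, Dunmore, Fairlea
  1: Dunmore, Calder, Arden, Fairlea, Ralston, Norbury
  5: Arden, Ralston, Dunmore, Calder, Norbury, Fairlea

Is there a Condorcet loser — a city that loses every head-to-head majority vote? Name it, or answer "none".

Pairwise majorities:
Arden vs Fairlea: Arden wins 11–2.
Arden–Calder: Arden 10–3.
Arden–Norbury: Arden 11–2.
Arden vs Dunmore: 10 to 3, Arden.
Arden vs Ralston: Arden wins 11–2.
Fairlea vs Calder: Calder wins 13–0.
Fairlea vs Norbury: Norbury, 12–1.
Fairlea vs Dunmore: Dunmore, 11–2.
Fairlea vs Ralston: Ralston, 10–3.
Calder vs Norbury: Calder is ranked higher on 5+1+5 = 11 ballots, Norbury on 2. Calder wins 11–2.
Calder–Dunmore: Calder 7–6.
Calder vs Ralston: 8 to 5, Calder.
Norbury vs Dunmore: 7 to 6, Norbury.
Norbury–Ralston: Ralston 11–2.
Dunmore–Ralston: Ralston 12–1.
Only Fairlea has no wins; Fairlea is the Condorcet loser.

Fairlea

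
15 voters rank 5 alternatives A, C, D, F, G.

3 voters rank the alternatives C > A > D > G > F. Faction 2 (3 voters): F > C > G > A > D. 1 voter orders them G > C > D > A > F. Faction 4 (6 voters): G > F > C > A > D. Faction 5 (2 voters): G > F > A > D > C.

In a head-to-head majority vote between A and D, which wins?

Ballots ranking A above D: 3 + 3 + 6 + 2 = 14.
Ballots ranking D above A: 15 − 14 = 1.
A wins the head-to-head 14–1.

A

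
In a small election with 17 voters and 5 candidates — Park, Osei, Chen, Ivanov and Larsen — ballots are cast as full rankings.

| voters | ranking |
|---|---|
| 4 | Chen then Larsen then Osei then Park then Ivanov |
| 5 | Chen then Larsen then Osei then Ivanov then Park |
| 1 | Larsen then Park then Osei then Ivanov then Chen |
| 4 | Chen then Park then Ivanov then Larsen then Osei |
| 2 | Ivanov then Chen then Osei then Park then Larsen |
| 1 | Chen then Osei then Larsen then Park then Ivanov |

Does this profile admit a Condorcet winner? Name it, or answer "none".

Check each pair by majority over 17 ballots:
Park vs Osei: Osei wins 12–5.
Park vs Chen: Chen, 16–1.
Park vs Ivanov: Park wins 10–7.
Park–Larsen: Larsen 11–6.
Osei–Chen: Chen 16–1.
Osei vs Ivanov: Osei, 11–6.
Osei vs Larsen: Larsen, 14–3.
Chen vs Ivanov: Chen, 14–3.
Chen–Larsen: Chen 16–1.
Ivanov vs Larsen: Larsen wins 11–6.
Chen beats each of Park, Osei, Ivanov, Larsen — Chen is the Condorcet winner.

Chen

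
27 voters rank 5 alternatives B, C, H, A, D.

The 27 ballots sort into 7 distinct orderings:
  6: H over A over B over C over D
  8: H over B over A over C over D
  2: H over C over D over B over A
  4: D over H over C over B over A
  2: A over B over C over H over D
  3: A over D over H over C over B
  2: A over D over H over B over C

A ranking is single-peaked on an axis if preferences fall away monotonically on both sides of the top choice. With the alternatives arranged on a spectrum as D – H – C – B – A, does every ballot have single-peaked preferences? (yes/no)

no

Axis positions: D=1, H=2, C=3, B=4, A=5.
Faction 1: ranking walks positions 2-5-4-3-1; A is ranked above C even though C lies between A and the peak H on the axis — preferences dip and rise again. Not single-peaked.
Faction 2: ranking walks positions 2-4-5-3-1; B is ranked above C even though C lies between B and the peak H on the axis — preferences dip and rise again. Not single-peaked.
Faction 3 (peak H at position 2): ranking walks positions 2-3-1-4-5, expanding outward from the peak — single-peaked.
Faction 4 (peak D at position 1): ranking walks positions 1-2-3-4-5, expanding outward from the peak — single-peaked.
Faction 5 (peak A at position 5): ranking walks positions 5-4-3-2-1, expanding outward from the peak — single-peaked.
Faction 6: ranking walks positions 5-1-2-3-4; D is ranked above B even though B lies between D and the peak A on the axis — preferences dip and rise again. Not single-peaked.
Faction 7: ranking walks positions 5-1-2-4-3; D is ranked above B even though B lies between D and the peak A on the axis — preferences dip and rise again. Not single-peaked.
Faction 1 violates single-peakedness, so the profile is not single-peaked on this axis.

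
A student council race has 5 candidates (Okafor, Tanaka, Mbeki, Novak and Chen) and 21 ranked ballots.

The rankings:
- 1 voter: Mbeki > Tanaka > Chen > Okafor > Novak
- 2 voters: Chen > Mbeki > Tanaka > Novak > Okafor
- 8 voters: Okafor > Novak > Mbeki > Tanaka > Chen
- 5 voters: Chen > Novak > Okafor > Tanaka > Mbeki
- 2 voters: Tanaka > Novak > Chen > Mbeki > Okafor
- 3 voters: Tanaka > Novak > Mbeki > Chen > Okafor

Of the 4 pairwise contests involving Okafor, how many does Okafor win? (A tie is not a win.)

Okafor against each rival (21 voters):
Okafor vs Tanaka: Okafor preferred on 8+5 = 13 ballots; Okafor wins 13–8.
Okafor–Mbeki: Okafor 13–8.
Okafor vs Novak: 9 to 12, Novak.
Okafor vs Chen: Chen, 13–8.
Okafor beats Tanaka, Mbeki; loses to Novak, Chen — 2 pairwise wins.

2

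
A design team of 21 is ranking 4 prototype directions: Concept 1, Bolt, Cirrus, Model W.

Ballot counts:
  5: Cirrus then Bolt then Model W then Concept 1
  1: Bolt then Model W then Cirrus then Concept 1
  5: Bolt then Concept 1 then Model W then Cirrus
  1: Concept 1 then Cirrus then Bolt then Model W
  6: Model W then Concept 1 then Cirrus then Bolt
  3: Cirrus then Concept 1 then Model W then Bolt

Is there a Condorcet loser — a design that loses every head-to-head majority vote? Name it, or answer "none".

Pairwise majorities:
Concept 1 vs Bolt: Concept 1 preferred on 1+6+3 = 10 ballots; Bolt wins 11–10.
Concept 1 vs Cirrus: Concept 1, 12–9.
Concept 1 vs Model W: Model W wins 12–9.
Bolt vs Cirrus: Bolt preferred on 1+5 = 6 ballots; Cirrus wins 15–6.
Bolt vs Model W: Bolt, 12–9.
Cirrus vs Model W: Model W, 12–9.
Every design wins at least one matchup (Concept 1 beats Cirrus; Bolt beats Concept 1; Cirrus beats Bolt; Model W beats Concept 1), so there is no Condorcet loser.

none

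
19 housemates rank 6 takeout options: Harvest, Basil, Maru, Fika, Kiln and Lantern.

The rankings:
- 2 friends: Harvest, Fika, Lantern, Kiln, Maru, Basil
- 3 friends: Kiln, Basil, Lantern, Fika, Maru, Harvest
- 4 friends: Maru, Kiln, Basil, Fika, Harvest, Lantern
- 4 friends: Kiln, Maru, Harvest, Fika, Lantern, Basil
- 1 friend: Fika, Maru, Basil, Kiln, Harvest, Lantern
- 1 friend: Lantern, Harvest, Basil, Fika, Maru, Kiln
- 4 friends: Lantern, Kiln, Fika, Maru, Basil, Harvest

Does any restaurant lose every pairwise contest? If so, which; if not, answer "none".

Head-to-head results (19 friends):
Harvest vs Basil: Harvest is ranked higher on 2+4+1 = 7 ballots, Basil on 12. Basil wins 12–7.
Harvest vs Maru: 2+1 = 3 for Harvest, 16 for Maru — Maru by 16–3.
Harvest vs Fika: Harvest is ranked higher on 2+4+1 = 7 ballots, Fika on 12. Fika wins 12–7.
Harvest vs Kiln: 3 to 16, Kiln.
Harvest vs Lantern: Harvest is ranked higher on 2+4+4+1 = 11 ballots, Lantern on 8. Harvest wins 11–8.
Basil–Maru: Maru 15–4.
Basil vs Fika: Basil preferred on 3+4+1 = 8 ballots; Fika wins 11–8.
Basil vs Kiln: Basil preferred on 1+1 = 2 ballots; Kiln wins 17–2.
Basil vs Lantern: Lantern, 11–8.
Maru vs Fika: Fika, 11–8.
Maru vs Kiln: Maru preferred on 4+1+1 = 6 ballots; Kiln wins 13–6.
Maru vs Lantern: Lantern, 10–9.
Fika vs Kiln: Kiln wins 15–4.
Fika vs Lantern: Fika wins 11–8.
Kiln vs Lantern: 3+4+4+1 = 12 for Kiln, 7 for Lantern — Kiln by 12–7.
No restaurant is winless: Harvest beats Lantern; Basil beats Harvest; Maru beats Harvest; Fika beats Harvest; Kiln beats Harvest; Lantern beats Basil. There is no Condorcet loser.

none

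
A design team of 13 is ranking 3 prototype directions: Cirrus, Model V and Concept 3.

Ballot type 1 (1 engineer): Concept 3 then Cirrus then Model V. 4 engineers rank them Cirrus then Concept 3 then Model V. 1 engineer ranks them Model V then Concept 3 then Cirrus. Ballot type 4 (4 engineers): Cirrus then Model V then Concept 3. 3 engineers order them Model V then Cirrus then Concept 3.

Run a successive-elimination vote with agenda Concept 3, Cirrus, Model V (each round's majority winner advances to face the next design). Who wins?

Round 1: Concept 3 vs Cirrus — 2–11, Cirrus advances.
Round 2: Cirrus vs Model V — 9–4, Cirrus advances.
Cirrus survives the agenda.

Cirrus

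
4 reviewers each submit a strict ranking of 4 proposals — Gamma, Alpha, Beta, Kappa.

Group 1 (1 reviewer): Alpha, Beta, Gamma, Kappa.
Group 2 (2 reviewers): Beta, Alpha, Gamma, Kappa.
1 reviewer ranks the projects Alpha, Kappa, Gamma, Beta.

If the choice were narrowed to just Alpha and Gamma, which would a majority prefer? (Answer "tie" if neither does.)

Ballots ranking Alpha above Gamma: 1 + 2 + 1 = 4.
Ballots ranking Gamma above Alpha: 4 − 4 = 0.
Alpha wins the head-to-head 4–0.

Alpha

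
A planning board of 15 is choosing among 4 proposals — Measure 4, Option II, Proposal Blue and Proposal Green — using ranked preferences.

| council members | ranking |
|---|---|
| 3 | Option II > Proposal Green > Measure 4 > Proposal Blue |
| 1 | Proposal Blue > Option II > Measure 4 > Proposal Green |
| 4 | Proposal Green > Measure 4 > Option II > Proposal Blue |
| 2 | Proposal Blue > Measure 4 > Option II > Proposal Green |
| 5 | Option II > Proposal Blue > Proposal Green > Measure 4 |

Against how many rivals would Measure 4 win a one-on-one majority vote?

0

Measure 4 against each rival (15 council members):
Measure 4 vs Option II: 4+2 = 6 for Measure 4, 9 for Option II — Option II by 9–6.
Measure 4–Proposal Blue: Proposal Blue 8–7.
Measure 4 vs Proposal Green: Proposal Green, 12–3.
Measure 4 beats no one; loses to Option II, Proposal Blue, Proposal Green — 0 pairwise wins.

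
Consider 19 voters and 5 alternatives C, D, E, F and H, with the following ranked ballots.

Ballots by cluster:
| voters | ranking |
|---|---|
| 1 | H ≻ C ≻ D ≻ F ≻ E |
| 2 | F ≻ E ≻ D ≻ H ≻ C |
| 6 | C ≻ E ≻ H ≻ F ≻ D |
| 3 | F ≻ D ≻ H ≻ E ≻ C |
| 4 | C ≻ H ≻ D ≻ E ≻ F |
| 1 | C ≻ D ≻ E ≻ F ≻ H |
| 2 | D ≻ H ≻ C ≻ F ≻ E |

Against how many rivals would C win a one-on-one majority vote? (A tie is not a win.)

C against each rival (19 voters):
C vs D: 1+6+4+1 = 12 for C, 7 for D — C by 12–7.
C vs E: 14 to 5, C.
C vs F: C is ranked higher on 1+6+4+1+2 = 14 ballots, F on 5. C wins 14–5.
C vs H: C, 11–8.
C beats D, E, F, H — 4 pairwise wins.

4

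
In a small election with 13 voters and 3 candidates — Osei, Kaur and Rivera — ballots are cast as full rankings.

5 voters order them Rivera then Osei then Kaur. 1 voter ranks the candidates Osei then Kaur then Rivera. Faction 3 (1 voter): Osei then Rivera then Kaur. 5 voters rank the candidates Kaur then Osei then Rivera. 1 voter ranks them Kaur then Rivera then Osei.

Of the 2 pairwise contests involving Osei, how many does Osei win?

2

Osei against each rival (13 voters):
Osei vs Kaur: 5+1+1 = 7 for Osei, 6 for Kaur — Osei by 7–6.
Osei vs Rivera: Osei, 7–6.
Osei beats Kaur, Rivera — 2 pairwise wins.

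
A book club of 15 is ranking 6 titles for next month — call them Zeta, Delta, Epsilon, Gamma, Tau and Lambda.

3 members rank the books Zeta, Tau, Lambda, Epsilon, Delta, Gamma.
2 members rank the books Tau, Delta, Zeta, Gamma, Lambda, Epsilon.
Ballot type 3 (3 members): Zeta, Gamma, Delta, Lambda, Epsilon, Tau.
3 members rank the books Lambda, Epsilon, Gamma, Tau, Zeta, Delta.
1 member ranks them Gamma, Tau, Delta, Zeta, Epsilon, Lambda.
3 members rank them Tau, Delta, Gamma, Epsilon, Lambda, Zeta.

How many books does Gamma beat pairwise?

2

Gamma against each rival (15 members):
Gamma vs Zeta: Zeta, 8–7.
Gamma–Delta: Delta 8–7.
Gamma–Epsilon: Gamma 9–6.
Gamma vs Tau: Tau wins 8–7.
Gamma vs Lambda: 2+3+1+3 = 9 for Gamma, 6 for Lambda — Gamma by 9–6.
Gamma beats Epsilon, Lambda; loses to Zeta, Delta, Tau — 2 pairwise wins.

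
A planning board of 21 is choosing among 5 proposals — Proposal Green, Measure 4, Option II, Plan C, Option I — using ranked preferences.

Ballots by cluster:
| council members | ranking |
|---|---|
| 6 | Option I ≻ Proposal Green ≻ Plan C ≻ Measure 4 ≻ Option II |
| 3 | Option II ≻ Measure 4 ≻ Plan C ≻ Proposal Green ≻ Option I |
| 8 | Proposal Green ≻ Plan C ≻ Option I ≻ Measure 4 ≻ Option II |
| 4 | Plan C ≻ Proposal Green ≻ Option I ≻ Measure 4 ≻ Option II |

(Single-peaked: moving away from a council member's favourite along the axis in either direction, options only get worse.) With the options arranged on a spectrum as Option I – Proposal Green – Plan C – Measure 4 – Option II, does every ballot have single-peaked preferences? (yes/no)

yes

Axis positions: Option I=1, Proposal Green=2, Plan C=3, Measure 4=4, Option II=5.
Cluster 1 (peak Option I at position 1): ranking walks positions 1-2-3-4-5, expanding outward from the peak — single-peaked.
Cluster 2 (peak Option II at position 5): ranking walks positions 5-4-3-2-1, expanding outward from the peak — single-peaked.
Cluster 3 (peak Proposal Green at position 2): ranking walks positions 2-3-1-4-5, expanding outward from the peak — single-peaked.
Cluster 4 (peak Plan C at position 3): ranking walks positions 3-2-1-4-5, expanding outward from the peak — single-peaked.
Every ranking is single-peaked on this axis.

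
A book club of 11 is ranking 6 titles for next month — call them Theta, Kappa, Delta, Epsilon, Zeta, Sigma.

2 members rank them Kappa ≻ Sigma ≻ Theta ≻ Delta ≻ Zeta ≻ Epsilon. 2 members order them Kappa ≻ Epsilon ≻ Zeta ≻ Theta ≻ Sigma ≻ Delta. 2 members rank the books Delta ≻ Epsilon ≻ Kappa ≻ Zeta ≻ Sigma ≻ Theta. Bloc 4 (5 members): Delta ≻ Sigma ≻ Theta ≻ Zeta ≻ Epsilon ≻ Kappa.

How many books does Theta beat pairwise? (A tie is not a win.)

Theta against each rival (11 members):
Theta vs Kappa: Theta preferred on 5 ballots; Kappa wins 6–5.
Theta vs Delta: Theta is ranked higher on 2+2 = 4 ballots, Delta on 7. Delta wins 7–4.
Theta vs Epsilon: Theta preferred on 2+5 = 7 ballots; Theta wins 7–4.
Theta vs Zeta: Theta is ranked higher on 2+5 = 7 ballots, Zeta on 4. Theta wins 7–4.
Theta vs Sigma: Sigma wins 9–2.
Theta beats Epsilon, Zeta; loses to Kappa, Delta, Sigma — 2 pairwise wins.

2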